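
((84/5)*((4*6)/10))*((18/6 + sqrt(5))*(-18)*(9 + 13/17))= -9035712/425 - 3011904*sqrt(5)/425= -37107.14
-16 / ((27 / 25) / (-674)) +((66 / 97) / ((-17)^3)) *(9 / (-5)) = 642404244038 / 64335735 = 9985.19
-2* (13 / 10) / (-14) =13 / 70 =0.19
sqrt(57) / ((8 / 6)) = 3* sqrt(57) / 4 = 5.66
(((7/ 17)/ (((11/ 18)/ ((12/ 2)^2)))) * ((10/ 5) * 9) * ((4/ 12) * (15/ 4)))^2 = 10416243600/ 34969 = 297870.79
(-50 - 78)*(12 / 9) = -170.67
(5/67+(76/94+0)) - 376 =-1181243/3149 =-375.12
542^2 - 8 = 293756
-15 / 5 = -3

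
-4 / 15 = -0.27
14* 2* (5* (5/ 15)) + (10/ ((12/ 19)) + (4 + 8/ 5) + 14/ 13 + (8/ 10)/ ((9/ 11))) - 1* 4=77401/ 1170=66.15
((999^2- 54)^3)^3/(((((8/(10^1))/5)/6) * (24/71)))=1742471365097281632876556068878417391387191756136342263925/16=108904460318580102054784800000000000000000000000000000000.00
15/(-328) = -15/328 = -0.05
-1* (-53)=53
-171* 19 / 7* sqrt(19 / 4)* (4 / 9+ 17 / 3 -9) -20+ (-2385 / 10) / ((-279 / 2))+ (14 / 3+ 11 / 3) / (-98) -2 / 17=-2865269 / 154938+ 4693* sqrt(19) / 7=2903.84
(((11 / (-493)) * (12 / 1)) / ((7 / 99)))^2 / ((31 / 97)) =44.87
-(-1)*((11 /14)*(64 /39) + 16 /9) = 2512 /819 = 3.07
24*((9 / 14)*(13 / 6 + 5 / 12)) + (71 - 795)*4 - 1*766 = -25355 / 7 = -3622.14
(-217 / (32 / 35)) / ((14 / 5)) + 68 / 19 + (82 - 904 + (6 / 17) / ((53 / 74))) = -989005871 / 1095616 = -902.69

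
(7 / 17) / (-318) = -7 / 5406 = -0.00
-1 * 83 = -83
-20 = -20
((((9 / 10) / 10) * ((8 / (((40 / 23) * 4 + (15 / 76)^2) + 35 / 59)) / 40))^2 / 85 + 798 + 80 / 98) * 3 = 61306867703813463845936922 / 25582379687956205078125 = 2396.45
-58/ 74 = -29/ 37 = -0.78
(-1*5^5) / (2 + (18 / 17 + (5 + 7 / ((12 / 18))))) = -106250 / 631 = -168.38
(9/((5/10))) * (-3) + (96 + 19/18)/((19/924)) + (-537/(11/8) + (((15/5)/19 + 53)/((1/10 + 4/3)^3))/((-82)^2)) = 4275.42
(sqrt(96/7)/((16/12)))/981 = sqrt(42)/2289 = 0.00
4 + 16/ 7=44/ 7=6.29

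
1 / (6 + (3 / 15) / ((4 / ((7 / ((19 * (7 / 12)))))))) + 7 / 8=4771 / 4584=1.04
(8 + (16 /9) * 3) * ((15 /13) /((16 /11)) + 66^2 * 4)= 6040595 /26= 232330.58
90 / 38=2.37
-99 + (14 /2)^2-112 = -162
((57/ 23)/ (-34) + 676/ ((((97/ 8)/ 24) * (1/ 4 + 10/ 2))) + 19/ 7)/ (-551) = -136732315/ 292568878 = -0.47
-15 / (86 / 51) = -765 / 86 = -8.90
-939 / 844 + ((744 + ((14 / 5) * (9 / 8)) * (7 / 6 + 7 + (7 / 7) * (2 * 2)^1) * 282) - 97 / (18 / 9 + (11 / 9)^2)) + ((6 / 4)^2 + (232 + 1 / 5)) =11757.22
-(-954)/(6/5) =795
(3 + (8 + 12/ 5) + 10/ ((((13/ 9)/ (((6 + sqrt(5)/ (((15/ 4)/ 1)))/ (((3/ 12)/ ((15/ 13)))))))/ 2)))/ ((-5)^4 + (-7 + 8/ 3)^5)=-81483489/ 185408210 - 349920*sqrt(5)/ 18540821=-0.48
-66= -66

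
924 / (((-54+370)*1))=231 / 79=2.92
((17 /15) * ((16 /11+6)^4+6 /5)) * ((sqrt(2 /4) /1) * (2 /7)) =3844528342 * sqrt(2) /7686525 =707.34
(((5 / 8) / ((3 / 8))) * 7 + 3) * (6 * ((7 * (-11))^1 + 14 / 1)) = -5544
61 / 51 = 1.20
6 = 6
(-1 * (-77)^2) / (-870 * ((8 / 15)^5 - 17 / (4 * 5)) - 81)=-600311250 / 62872037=-9.55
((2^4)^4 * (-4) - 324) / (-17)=262468 / 17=15439.29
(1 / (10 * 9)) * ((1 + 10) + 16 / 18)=107 / 810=0.13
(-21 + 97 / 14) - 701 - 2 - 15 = -10249 / 14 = -732.07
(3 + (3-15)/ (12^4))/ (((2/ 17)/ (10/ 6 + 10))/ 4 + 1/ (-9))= -3083885/ 111648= -27.62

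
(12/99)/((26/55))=10/39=0.26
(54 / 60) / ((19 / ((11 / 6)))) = 33 / 380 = 0.09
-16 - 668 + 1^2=-683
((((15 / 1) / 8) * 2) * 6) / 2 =45 / 4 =11.25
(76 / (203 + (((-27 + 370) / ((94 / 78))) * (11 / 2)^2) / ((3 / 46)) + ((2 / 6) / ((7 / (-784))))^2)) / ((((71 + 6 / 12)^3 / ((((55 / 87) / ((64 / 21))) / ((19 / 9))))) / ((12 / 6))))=38070 / 124488731371433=0.00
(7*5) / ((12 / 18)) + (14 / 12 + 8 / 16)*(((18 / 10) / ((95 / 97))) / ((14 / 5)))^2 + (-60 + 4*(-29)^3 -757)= -34783572447 / 353780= -98319.78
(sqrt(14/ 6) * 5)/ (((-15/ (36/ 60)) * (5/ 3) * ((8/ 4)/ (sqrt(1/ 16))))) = -sqrt(21)/ 200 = -0.02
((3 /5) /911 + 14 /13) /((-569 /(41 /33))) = -0.00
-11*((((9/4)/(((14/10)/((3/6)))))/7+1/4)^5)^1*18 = -5919913785357/4628074479616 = -1.28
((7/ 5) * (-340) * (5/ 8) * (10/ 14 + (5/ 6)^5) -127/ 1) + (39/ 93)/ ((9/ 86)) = -219385745/ 482112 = -455.05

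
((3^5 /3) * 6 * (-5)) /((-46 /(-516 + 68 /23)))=-14337000 /529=-27102.08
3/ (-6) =-0.50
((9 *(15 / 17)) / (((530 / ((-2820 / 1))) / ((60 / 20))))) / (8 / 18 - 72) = 1.77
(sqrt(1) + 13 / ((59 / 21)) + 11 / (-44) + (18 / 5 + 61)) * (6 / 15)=82573 / 2950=27.99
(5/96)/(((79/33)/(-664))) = -4565/316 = -14.45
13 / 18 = 0.72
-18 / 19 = -0.95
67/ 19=3.53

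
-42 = -42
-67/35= -1.91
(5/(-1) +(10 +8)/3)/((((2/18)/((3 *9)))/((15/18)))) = 405/2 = 202.50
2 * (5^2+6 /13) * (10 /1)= 6620 /13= 509.23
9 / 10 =0.90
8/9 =0.89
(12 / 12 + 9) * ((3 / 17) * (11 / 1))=330 / 17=19.41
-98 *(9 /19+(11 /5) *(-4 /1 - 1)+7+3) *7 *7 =48020 /19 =2527.37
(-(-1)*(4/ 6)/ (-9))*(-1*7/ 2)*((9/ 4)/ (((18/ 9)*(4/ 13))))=91/ 96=0.95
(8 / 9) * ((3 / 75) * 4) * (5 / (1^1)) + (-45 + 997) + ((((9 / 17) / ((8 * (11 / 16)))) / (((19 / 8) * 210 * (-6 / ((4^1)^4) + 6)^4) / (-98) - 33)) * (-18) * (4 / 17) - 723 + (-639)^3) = -1220607850511356404547627322 / 4678148102402767905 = -260916889.29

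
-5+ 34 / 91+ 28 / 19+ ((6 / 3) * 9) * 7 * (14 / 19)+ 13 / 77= 1709014 / 19019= 89.86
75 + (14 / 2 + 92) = 174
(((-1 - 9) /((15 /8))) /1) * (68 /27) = -1088 /81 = -13.43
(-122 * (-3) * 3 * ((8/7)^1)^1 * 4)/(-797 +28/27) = -948672/150437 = -6.31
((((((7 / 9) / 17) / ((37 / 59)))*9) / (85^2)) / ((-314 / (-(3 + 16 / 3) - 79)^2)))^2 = 200930228100196 / 41234555511901130625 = 0.00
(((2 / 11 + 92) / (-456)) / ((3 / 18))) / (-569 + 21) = 507 / 229064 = 0.00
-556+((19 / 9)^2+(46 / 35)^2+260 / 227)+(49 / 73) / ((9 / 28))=-546.58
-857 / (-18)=857 / 18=47.61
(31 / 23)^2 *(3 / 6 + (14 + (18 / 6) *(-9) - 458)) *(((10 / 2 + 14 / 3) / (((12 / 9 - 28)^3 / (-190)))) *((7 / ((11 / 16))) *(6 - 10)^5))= 125564002452 / 145475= 863131.14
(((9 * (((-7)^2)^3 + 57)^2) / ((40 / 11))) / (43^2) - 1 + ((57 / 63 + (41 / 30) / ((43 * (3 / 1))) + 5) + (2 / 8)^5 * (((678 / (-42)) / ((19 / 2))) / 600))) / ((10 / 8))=4203070049101156229 / 283296384000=14836299.67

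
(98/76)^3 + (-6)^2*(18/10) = 66.94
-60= -60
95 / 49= 1.94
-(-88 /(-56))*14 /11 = -2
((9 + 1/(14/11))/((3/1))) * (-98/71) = -959/213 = -4.50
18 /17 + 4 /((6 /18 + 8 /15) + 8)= 3414 /2261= 1.51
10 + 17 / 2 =37 / 2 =18.50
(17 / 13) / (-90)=-17 / 1170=-0.01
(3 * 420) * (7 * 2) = 17640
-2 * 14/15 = -28/15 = -1.87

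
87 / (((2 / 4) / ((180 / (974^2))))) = 7830 / 237169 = 0.03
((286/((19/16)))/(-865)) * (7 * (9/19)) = -288288/312265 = -0.92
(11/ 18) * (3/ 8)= 11/ 48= 0.23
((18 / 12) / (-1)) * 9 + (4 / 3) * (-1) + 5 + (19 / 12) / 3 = -335 / 36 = -9.31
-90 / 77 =-1.17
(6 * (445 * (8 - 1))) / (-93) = -6230 / 31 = -200.97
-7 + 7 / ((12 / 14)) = 7 / 6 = 1.17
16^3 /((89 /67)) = 274432 /89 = 3083.51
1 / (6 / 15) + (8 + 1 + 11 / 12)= 149 / 12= 12.42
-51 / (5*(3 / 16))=-272 / 5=-54.40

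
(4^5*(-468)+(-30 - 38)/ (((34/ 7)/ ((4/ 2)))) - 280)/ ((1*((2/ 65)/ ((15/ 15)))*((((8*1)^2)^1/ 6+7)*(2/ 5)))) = -116887875/ 53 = -2205431.60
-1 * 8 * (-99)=792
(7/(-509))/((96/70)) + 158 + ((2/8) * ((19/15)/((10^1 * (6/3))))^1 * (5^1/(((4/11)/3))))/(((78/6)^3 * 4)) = 678435852503/4294168320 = 157.99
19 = 19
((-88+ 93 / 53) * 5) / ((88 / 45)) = -1028475 / 4664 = -220.51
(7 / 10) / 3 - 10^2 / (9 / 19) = -18979 / 90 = -210.88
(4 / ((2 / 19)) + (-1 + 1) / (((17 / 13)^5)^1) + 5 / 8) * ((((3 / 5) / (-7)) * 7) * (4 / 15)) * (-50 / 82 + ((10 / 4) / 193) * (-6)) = 168096 / 39565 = 4.25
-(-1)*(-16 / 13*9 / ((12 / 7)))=-6.46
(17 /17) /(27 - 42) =-1 /15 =-0.07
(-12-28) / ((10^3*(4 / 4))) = -1 / 25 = -0.04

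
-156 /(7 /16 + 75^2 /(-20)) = 0.56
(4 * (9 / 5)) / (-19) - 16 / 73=-4148 / 6935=-0.60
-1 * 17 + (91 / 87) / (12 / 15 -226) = -1665809 / 97962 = -17.00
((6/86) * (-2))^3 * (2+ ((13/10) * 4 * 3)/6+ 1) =-6048/397535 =-0.02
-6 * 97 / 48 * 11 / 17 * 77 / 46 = -82159 / 6256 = -13.13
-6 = -6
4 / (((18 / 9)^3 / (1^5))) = 1 / 2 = 0.50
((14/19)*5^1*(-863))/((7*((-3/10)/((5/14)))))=540.73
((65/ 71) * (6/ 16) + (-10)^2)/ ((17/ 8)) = 56995/ 1207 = 47.22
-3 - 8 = -11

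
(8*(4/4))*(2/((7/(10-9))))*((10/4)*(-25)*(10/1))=-10000/7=-1428.57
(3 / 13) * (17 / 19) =51 / 247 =0.21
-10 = -10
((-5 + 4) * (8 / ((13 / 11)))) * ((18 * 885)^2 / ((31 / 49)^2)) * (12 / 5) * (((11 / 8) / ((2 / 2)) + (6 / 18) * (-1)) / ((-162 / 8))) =6619441752000 / 12493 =529852057.31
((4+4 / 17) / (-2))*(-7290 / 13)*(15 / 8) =492075 / 221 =2226.58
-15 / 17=-0.88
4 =4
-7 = -7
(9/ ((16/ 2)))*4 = 9/ 2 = 4.50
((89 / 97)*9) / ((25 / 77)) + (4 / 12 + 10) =260206 / 7275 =35.77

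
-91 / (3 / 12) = -364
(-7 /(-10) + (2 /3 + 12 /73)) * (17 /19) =57001 /41610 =1.37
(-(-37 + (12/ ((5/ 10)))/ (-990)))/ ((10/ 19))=116071/ 1650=70.35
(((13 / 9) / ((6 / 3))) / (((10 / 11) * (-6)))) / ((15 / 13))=-1859 / 16200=-0.11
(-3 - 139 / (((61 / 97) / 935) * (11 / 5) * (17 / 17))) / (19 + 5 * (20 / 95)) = -108878702 / 23241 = -4684.77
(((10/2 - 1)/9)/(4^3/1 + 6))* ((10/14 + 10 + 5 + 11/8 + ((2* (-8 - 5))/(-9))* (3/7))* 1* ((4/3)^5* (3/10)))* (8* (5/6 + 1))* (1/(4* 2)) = 2167616/8037225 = 0.27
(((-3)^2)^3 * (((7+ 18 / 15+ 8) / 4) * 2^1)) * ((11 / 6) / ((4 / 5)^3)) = 5412825 / 256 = 21143.85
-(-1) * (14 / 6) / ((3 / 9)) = 7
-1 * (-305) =305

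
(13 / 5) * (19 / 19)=13 / 5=2.60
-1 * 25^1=-25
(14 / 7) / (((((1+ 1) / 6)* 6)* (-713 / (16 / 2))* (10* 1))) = -4 / 3565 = -0.00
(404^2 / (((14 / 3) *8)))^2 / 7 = 936543609 / 343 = 2730447.84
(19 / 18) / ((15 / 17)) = 323 / 270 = 1.20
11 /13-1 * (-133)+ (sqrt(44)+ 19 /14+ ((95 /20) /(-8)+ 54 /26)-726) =-1716081 /2912+ 2 * sqrt(11) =-582.68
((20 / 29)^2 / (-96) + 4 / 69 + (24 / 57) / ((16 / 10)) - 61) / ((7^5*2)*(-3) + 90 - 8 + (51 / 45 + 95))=0.00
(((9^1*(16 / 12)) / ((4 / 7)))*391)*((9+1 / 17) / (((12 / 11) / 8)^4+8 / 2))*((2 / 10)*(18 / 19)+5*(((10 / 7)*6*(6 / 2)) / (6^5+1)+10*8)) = 66909403141601856 / 8991522475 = 7441387.52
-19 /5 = -3.80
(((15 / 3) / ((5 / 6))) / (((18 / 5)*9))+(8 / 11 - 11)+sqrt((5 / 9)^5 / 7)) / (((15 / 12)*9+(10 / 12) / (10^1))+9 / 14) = -0.84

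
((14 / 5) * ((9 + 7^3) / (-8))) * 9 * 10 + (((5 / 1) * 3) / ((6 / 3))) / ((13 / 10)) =-144069 / 13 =-11082.23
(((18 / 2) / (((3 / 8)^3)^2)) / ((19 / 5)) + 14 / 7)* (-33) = -14451778 / 513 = -28171.11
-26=-26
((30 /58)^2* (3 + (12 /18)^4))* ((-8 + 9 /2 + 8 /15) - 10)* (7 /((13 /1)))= -3526285 /590382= -5.97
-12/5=-2.40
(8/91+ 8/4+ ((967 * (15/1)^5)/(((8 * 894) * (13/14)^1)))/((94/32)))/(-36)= -5997243580/5735457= -1045.64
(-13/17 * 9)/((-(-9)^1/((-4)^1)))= 52/17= 3.06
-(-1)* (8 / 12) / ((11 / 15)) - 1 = -1 / 11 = -0.09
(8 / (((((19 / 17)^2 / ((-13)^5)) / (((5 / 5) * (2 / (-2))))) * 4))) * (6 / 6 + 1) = 429214708 / 361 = 1188960.41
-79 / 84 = -0.94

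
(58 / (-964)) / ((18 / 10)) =-145 / 4338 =-0.03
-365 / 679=-0.54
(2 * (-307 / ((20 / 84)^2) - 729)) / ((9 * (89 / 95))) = -648584 / 445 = -1457.49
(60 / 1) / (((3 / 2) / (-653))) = -26120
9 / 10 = 0.90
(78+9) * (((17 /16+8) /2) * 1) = 394.22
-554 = -554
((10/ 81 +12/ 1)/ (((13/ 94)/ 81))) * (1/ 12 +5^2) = 6946177/ 39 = 178107.10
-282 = -282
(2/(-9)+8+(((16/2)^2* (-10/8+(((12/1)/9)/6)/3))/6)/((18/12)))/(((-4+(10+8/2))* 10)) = -0.01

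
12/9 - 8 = -20/3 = -6.67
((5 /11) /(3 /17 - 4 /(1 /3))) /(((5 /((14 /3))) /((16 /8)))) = -476 /6633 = -0.07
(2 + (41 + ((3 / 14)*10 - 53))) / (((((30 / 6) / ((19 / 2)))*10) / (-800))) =8360 / 7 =1194.29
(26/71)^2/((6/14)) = 4732/15123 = 0.31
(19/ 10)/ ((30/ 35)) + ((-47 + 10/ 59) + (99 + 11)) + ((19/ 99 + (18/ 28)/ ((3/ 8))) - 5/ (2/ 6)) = 42761557/ 817740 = 52.29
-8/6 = -4/3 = -1.33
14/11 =1.27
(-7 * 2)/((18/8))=-56/9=-6.22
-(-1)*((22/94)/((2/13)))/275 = 13/2350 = 0.01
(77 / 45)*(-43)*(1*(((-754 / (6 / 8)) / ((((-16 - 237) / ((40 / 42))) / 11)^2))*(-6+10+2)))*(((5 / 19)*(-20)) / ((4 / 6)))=-11412544000 / 1899639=-6007.74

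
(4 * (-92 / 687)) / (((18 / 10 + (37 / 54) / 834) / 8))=-220976640 / 92861561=-2.38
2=2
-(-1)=1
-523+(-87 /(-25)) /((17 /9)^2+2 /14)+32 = -490.06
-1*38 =-38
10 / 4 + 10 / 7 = 3.93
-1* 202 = -202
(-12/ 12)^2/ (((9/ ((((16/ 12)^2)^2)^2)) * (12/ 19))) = 311296/ 177147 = 1.76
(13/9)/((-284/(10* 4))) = -130/639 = -0.20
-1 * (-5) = 5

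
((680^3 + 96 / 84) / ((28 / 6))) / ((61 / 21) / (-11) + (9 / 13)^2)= 9206333169462 / 29407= 313066044.46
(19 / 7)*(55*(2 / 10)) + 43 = 510 / 7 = 72.86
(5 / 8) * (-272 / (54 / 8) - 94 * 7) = -47135 / 108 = -436.44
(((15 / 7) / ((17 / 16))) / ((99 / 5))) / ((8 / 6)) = 100 / 1309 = 0.08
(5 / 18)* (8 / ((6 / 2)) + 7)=145 / 54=2.69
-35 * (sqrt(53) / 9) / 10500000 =-sqrt(53) / 2700000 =-0.00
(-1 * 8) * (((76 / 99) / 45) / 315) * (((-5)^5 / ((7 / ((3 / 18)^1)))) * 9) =0.29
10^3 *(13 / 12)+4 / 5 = 16262 / 15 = 1084.13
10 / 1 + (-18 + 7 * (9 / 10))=-1.70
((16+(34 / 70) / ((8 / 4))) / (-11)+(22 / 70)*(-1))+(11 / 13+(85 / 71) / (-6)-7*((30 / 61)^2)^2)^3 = -1.78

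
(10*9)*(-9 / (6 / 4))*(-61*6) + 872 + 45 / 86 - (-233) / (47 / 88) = 198948.78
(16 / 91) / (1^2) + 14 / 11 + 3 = 4453 / 1001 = 4.45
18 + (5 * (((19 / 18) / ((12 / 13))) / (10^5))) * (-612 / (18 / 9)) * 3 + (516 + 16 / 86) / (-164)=2087397163 / 141040000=14.80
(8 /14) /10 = 2 /35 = 0.06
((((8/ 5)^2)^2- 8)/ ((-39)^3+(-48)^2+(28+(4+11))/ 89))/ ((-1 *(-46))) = 10057/ 18235736875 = 0.00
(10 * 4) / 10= 4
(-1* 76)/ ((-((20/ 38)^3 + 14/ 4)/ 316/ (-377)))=-2483418.53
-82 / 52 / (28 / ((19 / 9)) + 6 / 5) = -3895 / 35724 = -0.11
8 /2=4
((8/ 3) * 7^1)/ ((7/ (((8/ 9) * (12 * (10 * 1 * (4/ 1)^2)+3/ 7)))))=286784/ 63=4552.13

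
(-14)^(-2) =1 / 196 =0.01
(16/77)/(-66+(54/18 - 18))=-16/6237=-0.00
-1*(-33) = 33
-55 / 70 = -11 / 14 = -0.79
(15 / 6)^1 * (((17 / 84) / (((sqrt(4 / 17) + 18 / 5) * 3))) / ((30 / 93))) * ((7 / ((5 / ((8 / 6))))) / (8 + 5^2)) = 8959 / 1070784 - 2635 * sqrt(17) / 9637056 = 0.01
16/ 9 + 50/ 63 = 18/ 7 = 2.57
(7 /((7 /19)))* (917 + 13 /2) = 35093 /2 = 17546.50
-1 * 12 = -12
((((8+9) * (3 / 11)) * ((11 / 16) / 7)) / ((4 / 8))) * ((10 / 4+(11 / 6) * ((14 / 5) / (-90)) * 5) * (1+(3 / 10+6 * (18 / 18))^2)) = 20682727 / 252000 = 82.07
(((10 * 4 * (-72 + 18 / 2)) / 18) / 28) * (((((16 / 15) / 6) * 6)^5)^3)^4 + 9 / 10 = -3520457480818672771412160081629796478267423870515157470893995941403598927 / 14707387486773208616038799840045059319493248040089383721351623535156250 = -239.37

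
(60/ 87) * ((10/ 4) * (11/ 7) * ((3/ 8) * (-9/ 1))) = -7425/ 812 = -9.14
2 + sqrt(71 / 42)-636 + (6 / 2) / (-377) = -239021 / 377 + sqrt(2982) / 42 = -632.71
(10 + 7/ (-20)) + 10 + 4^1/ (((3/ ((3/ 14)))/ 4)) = 2911/ 140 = 20.79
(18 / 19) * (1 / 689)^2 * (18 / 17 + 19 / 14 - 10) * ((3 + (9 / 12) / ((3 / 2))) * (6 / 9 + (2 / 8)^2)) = -9975 / 258248224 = -0.00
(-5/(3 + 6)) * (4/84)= -5/189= -0.03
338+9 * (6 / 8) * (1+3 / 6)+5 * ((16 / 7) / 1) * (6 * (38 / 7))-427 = 115001 / 392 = 293.37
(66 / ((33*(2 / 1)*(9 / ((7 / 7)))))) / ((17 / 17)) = 1 / 9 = 0.11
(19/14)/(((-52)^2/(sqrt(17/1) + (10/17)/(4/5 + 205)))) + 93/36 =2.59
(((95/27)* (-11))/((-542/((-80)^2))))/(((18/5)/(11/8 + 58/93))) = 253.73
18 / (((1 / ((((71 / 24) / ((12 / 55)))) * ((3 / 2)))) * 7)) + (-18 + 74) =24259 / 224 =108.30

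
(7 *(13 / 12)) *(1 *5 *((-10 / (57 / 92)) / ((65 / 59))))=-94990 / 171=-555.50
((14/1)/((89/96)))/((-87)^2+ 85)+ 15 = 5109717/340603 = 15.00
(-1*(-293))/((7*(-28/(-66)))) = 98.66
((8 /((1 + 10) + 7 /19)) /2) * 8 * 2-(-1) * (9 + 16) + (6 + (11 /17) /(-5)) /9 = 71792 /2295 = 31.28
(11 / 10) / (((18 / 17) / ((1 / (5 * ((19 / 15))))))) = 187 / 1140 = 0.16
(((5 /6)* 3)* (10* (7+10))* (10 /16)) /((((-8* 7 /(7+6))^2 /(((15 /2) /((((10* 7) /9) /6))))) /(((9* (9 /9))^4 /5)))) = 108676.74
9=9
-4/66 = -2/33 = -0.06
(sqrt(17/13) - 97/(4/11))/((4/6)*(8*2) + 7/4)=-3201/149 + 12*sqrt(221)/1937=-21.39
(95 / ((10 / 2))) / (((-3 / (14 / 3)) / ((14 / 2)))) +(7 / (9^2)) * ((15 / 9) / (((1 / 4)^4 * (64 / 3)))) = -16618 / 81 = -205.16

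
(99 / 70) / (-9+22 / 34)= -1683 / 9940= -0.17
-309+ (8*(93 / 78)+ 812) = 6663 / 13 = 512.54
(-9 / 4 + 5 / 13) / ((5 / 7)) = -679 / 260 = -2.61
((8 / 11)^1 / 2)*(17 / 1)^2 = 1156 / 11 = 105.09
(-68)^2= 4624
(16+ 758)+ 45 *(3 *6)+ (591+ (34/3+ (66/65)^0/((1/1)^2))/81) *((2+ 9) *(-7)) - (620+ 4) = -10827770/243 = -44558.72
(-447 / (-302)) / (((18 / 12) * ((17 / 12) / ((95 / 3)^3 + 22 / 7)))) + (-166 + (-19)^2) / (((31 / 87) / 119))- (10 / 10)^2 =437379999928 / 5013351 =87243.04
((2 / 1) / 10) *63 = 63 / 5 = 12.60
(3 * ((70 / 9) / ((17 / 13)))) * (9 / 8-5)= -14105 / 204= -69.14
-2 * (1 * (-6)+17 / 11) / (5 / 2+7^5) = 196 / 369809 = 0.00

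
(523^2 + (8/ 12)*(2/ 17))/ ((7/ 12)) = 55799932/ 119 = 468906.99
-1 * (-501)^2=-251001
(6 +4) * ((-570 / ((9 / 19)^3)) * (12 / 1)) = -52128400 / 81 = -643560.49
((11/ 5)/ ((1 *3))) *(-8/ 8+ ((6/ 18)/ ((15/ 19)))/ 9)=-4246/ 6075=-0.70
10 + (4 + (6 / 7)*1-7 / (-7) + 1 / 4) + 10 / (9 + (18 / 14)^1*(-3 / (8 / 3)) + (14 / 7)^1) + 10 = 81353 / 2996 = 27.15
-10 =-10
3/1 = 3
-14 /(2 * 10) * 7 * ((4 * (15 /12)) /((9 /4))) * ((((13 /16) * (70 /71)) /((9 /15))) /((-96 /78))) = 1449175 /122688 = 11.81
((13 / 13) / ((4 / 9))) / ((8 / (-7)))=-63 / 32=-1.97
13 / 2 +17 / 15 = 229 / 30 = 7.63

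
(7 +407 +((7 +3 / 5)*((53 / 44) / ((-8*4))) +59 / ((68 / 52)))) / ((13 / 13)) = 27456481 / 59840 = 458.83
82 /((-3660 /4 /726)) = -19844 /305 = -65.06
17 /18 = 0.94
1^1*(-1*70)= -70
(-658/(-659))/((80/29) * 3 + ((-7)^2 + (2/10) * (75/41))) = 391181/22582612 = 0.02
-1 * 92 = -92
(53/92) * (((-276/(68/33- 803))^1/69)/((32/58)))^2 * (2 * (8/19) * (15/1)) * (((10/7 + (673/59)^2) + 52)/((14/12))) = 9769056163326405/104145072187511866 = 0.09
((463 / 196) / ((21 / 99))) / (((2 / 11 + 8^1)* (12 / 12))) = 56023 / 41160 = 1.36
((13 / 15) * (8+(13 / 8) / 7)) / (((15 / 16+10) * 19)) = 11986 / 349125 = 0.03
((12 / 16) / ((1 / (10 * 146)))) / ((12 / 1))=365 / 4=91.25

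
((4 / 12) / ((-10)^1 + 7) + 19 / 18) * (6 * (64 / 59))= 1088 / 177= 6.15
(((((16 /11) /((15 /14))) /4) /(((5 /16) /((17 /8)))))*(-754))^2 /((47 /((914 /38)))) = 941873937851392 /607798125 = 1549649.30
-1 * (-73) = 73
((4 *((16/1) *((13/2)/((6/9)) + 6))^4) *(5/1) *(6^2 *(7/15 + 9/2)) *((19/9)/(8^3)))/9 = 6606908532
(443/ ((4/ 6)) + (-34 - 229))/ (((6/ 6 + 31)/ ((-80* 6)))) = -12045/ 2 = -6022.50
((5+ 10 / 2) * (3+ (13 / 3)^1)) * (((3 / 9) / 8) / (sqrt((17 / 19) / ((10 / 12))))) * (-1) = -55 * sqrt(9690) / 1836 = -2.95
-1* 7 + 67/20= -73/20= -3.65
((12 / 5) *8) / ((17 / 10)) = 192 / 17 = 11.29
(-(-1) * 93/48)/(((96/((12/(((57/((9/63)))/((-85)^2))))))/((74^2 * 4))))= 306621775/3192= 96059.45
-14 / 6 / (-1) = 7 / 3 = 2.33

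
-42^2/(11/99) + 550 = -15326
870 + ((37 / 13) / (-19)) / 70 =15042263 / 17290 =870.00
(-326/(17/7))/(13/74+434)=-168868/546193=-0.31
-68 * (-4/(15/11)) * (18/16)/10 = 22.44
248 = 248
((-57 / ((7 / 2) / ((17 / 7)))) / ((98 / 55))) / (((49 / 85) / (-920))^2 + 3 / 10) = -29628337800000 / 400437557891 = -73.99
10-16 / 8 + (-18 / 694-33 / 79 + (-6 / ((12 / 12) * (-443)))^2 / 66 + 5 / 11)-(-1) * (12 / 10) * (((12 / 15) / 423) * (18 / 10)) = 2786549477448843 / 347667884216125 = 8.01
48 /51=0.94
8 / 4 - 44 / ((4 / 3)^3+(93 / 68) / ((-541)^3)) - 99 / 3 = -34153395370175 / 689097509681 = -49.56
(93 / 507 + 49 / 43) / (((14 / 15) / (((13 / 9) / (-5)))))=-0.41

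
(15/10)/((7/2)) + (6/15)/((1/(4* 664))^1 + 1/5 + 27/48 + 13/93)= 0.87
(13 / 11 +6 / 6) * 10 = 240 / 11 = 21.82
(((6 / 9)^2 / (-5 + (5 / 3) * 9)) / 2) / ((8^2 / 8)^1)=1 / 360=0.00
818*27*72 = 1590192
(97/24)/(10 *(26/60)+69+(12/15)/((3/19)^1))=485/9408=0.05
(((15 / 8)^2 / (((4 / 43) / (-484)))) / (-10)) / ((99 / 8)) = 2365 / 16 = 147.81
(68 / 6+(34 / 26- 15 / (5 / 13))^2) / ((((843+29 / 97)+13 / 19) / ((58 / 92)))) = 19402490281 / 18138230721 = 1.07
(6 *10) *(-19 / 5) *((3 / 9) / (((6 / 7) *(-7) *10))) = 19 / 15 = 1.27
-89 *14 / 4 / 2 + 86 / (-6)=-2041 / 12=-170.08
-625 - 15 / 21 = -625.71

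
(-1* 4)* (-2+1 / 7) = 52 / 7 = 7.43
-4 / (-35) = 4 / 35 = 0.11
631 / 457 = 1.38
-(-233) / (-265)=-233 / 265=-0.88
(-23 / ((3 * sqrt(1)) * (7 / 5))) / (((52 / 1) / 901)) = -103615 / 1092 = -94.89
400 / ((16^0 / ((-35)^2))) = 490000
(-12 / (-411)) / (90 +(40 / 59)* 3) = 118 / 371955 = 0.00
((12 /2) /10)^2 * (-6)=-2.16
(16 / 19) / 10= 8 / 95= 0.08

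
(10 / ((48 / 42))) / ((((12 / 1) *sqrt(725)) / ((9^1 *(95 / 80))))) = 0.29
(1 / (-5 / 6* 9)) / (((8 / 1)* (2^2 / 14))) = -7 / 120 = -0.06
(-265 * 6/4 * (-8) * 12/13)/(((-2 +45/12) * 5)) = 30528/91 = 335.47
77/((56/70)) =96.25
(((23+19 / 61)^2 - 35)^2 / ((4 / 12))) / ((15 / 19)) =68002760137219 / 69229205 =982284.29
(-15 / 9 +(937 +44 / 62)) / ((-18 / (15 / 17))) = -45.88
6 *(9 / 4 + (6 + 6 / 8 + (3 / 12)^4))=6915 / 128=54.02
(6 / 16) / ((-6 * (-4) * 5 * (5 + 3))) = 1 / 2560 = 0.00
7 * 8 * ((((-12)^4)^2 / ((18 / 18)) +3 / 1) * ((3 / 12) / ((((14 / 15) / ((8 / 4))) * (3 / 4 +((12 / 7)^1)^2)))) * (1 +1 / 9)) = 2809213766800 / 723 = 3885496219.64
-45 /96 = -15 /32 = -0.47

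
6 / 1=6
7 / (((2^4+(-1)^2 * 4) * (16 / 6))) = 21 / 160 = 0.13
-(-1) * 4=4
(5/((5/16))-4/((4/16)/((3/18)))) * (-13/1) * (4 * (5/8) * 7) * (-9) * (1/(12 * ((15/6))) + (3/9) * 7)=64610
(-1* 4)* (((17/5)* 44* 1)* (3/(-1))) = 8976/5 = 1795.20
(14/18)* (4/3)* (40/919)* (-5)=-0.23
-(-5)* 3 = 15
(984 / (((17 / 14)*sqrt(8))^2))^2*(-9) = -5230760976 / 83521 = -62628.09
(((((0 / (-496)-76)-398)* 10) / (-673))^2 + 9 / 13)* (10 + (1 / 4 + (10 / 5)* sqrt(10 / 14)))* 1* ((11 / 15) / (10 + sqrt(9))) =33.88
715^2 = 511225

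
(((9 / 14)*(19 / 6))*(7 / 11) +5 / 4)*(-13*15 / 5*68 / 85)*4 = -17472 / 55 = -317.67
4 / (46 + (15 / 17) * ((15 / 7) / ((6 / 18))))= 476 / 6149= 0.08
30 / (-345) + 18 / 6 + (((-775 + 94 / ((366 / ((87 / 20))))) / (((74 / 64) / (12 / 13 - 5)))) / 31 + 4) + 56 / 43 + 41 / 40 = 699955566747 / 7196525752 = 97.26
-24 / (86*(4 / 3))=-9 / 43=-0.21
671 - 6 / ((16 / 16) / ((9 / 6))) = 662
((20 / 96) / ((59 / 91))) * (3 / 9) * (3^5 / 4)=6.51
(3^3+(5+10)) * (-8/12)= -28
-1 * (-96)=96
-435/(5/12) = -1044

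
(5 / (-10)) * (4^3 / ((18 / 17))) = -272 / 9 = -30.22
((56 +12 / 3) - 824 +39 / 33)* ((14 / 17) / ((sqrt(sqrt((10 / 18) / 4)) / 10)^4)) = -8458128000 / 187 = -45230631.02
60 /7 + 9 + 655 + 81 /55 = 259507 /385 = 674.04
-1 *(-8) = 8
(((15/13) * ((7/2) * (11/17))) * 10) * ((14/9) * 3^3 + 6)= 277200/221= 1254.30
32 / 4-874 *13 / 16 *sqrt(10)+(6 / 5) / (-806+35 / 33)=1062322 / 132815-5681 *sqrt(10) / 8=-2237.61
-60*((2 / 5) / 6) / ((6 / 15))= -10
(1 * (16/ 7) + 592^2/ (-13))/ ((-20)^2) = -30663/ 455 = -67.39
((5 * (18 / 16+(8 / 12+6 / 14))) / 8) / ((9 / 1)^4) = 1865 / 8817984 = 0.00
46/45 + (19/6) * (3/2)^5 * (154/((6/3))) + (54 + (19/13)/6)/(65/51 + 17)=16187362511/8723520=1855.60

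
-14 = -14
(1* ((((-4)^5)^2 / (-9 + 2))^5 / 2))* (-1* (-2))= -1267650600228229401496703205376 / 16807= -75423966218137050127726730.00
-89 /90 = -0.99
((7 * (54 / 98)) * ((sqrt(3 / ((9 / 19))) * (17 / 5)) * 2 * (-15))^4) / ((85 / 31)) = 213767617104 / 35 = 6107646202.97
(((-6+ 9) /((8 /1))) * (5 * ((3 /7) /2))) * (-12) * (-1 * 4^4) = 8640 /7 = 1234.29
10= 10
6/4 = 3/2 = 1.50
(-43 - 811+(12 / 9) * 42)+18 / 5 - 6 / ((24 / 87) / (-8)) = -3102 / 5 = -620.40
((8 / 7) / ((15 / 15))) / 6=4 / 21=0.19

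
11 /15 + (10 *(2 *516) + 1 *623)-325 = 159281 /15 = 10618.73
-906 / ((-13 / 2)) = 1812 / 13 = 139.38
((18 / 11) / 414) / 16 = 1 / 4048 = 0.00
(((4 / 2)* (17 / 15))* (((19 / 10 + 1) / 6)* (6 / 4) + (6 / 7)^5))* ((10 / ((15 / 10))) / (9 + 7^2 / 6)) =27147062 / 25966815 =1.05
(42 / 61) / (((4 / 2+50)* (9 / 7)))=49 / 4758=0.01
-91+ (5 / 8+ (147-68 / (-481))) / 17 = -5384251 / 65416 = -82.31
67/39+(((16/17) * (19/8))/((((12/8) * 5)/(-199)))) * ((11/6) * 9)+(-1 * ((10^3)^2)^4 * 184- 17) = -609960000000000000000003294758/3315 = -184000000000000000000001000.00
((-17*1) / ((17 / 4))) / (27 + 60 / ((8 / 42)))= -2 / 171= -0.01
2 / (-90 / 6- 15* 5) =-1 / 45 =-0.02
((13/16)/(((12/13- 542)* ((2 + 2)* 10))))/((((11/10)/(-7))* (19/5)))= 5915/94086784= 0.00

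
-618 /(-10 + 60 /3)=-309 /5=-61.80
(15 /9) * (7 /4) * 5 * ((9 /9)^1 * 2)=175 /6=29.17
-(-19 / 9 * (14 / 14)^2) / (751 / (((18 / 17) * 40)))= 1520 / 12767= 0.12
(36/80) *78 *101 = 35451/10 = 3545.10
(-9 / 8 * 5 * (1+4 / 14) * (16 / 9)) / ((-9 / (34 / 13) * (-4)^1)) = -85 / 91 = -0.93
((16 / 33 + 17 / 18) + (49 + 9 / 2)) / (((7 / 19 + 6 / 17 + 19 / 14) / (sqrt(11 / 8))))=6147659 * sqrt(22) / 930501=30.99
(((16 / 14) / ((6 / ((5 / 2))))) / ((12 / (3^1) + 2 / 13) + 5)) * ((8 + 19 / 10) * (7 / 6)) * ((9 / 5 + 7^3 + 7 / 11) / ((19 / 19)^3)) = 246987 / 1190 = 207.55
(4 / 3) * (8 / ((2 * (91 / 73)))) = 1168 / 273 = 4.28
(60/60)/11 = 1/11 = 0.09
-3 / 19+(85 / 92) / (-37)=-11827 / 64676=-0.18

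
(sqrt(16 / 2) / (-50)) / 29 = -sqrt(2) / 725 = -0.00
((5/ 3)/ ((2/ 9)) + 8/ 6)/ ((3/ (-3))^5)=-53/ 6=-8.83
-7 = -7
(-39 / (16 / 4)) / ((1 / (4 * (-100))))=3900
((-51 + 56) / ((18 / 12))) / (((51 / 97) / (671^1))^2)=5429088.26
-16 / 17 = -0.94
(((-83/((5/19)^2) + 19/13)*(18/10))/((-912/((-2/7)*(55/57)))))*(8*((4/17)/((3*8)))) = -112618/2204475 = -0.05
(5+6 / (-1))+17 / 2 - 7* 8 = -97 / 2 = -48.50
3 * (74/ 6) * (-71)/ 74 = -35.50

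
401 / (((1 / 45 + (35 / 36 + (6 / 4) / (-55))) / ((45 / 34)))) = 548.75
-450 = -450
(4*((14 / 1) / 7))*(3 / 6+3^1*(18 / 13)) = 484 / 13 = 37.23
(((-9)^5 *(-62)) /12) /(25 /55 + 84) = 6711903 /1858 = 3612.43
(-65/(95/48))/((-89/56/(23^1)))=803712/1691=475.29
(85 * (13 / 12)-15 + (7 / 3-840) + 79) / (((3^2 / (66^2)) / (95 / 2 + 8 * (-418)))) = 6524821787 / 6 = 1087470297.83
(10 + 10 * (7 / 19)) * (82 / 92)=5330 / 437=12.20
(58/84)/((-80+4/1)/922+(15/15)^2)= 13369/17766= 0.75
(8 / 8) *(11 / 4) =11 / 4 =2.75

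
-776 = -776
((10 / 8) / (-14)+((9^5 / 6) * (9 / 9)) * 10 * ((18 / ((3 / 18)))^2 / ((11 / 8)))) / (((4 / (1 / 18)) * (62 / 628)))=80739577811525 / 687456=117446902.51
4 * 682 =2728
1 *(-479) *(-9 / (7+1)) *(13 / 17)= 412.08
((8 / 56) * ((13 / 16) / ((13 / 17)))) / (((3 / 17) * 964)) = 289 / 323904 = 0.00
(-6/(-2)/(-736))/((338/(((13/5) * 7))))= -21/95680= -0.00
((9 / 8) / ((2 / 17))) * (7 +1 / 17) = 135 / 2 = 67.50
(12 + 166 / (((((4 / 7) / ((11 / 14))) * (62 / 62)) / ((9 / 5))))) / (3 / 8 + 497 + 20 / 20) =5638 / 6645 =0.85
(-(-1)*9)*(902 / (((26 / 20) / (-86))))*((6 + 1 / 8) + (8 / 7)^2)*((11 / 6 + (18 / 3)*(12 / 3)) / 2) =-131343455925 / 2548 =-51547667.16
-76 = -76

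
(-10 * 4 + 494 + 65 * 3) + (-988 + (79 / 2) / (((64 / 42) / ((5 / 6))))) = -40627 / 128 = -317.40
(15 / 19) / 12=5 / 76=0.07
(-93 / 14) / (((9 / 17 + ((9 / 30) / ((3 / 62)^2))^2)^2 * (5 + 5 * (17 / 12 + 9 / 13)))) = -326555550 / 205999328981593147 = -0.00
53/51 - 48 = -2395/51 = -46.96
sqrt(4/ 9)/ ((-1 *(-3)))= 2/ 9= 0.22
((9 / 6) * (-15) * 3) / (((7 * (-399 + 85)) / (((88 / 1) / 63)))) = 0.04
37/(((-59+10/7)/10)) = -6.43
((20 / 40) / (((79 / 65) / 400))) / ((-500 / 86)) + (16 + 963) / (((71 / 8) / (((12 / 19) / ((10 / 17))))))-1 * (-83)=92255401 / 532855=173.13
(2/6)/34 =1/102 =0.01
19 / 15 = 1.27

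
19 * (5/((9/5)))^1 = 475/9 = 52.78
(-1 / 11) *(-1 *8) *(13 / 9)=104 / 99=1.05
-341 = -341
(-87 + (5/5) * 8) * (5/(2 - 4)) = 395/2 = 197.50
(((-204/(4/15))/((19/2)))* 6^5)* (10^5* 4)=-4758912000000/19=-250469052631.58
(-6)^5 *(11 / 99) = -864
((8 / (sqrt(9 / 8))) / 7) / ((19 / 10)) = 160*sqrt(2) / 399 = 0.57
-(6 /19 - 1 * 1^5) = 13 /19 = 0.68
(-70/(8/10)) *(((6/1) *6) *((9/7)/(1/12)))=-48600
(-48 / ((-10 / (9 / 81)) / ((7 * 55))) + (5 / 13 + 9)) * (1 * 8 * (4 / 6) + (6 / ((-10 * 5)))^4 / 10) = 1145.17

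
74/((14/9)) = 333/7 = 47.57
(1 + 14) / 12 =5 / 4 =1.25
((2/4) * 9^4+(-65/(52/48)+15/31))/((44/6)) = 599103/1364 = 439.23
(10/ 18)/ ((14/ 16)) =40/ 63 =0.63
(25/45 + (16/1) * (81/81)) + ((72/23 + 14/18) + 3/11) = 15739/759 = 20.74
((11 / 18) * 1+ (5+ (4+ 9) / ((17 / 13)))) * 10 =23795 / 153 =155.52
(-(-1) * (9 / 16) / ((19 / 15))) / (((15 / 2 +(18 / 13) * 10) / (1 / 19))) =117 / 106856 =0.00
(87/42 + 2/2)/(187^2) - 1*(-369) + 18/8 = 363502841/979132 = 371.25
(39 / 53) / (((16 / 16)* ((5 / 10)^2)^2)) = 624 / 53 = 11.77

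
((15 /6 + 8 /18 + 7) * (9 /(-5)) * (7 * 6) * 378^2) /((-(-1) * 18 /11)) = -65645672.40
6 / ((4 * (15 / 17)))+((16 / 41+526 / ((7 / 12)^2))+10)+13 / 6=47012192 / 30135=1560.05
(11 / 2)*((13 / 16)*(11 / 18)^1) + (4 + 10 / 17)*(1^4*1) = 7.32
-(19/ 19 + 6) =-7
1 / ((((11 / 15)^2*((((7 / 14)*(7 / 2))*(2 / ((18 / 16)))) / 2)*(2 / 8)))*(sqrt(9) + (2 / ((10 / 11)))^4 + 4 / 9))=11390625 / 64009484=0.18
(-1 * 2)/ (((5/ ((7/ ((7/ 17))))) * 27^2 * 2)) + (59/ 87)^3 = 27311552/ 88897905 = 0.31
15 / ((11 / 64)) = 960 / 11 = 87.27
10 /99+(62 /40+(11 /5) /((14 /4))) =6319 /2772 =2.28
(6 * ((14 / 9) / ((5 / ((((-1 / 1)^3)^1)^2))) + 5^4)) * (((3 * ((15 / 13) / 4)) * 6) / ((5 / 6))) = 1519506 / 65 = 23377.02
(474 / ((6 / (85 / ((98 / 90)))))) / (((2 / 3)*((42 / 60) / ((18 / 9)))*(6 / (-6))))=-9065250 / 343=-26429.30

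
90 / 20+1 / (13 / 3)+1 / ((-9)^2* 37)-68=-4930039 / 77922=-63.27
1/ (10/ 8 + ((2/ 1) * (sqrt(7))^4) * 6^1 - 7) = 4/ 2329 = 0.00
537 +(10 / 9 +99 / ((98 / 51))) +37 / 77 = 5725267 / 9702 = 590.11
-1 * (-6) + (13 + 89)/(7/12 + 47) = 4650/571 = 8.14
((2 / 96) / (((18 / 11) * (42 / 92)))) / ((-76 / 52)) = -3289 / 172368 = -0.02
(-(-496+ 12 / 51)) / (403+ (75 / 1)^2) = 2107 / 25619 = 0.08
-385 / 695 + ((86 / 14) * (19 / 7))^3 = 75792994334 / 16353211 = 4634.75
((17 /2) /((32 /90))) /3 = 255 /32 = 7.97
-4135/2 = -2067.50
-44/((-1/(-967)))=-42548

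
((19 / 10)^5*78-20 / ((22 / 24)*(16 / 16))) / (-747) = -350082157 / 136950000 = -2.56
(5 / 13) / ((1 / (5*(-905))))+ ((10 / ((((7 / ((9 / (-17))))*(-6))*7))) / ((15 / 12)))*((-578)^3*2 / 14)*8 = -14183612663 / 4459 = -3180895.42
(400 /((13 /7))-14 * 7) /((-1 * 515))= -1526 /6695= -0.23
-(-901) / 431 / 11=901 / 4741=0.19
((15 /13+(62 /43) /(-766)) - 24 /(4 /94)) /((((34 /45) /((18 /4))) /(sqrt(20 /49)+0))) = -3486010770*sqrt(5) /3639649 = -2141.68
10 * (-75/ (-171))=4.39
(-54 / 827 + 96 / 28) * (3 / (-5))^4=0.44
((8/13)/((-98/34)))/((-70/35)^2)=-34/637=-0.05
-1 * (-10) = 10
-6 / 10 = -3 / 5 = -0.60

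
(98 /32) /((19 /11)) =539 /304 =1.77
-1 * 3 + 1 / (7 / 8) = -13 / 7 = -1.86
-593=-593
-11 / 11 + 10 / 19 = -9 / 19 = -0.47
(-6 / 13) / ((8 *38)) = -3 / 1976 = -0.00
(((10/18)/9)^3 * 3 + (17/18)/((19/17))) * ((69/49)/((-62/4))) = -130942151/1704213189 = -0.08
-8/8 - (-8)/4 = 1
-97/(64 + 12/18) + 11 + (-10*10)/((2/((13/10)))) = -111/2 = -55.50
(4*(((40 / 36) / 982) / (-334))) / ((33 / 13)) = -130 / 24353109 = -0.00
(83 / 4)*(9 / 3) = 249 / 4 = 62.25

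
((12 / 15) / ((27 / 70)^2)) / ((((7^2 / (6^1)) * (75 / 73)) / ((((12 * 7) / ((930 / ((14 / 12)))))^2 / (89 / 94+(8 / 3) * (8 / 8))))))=527221184 / 267704929125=0.00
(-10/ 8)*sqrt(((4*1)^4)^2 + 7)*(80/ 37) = -100*sqrt(65543)/ 37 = -691.93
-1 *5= -5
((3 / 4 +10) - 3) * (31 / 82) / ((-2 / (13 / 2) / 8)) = -12493 / 164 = -76.18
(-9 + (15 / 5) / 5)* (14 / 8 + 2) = -63 / 2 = -31.50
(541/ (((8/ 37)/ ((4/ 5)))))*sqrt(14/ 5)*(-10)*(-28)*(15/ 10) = 840714*sqrt(70)/ 5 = 1406783.60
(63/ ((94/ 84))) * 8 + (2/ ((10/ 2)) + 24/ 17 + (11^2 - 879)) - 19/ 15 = -3680257/ 11985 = -307.07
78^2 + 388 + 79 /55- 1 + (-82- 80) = 347074 /55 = 6310.44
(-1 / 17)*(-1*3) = 3 / 17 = 0.18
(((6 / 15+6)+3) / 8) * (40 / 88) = 47 / 88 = 0.53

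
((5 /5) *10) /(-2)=-5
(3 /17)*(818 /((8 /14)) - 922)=89.91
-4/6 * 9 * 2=-12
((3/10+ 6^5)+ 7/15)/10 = 233303/300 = 777.68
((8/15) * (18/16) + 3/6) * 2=11/5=2.20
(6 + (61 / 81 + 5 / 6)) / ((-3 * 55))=-1229 / 26730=-0.05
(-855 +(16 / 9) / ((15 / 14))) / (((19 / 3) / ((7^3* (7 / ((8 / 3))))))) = -276597601 / 2280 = -121314.74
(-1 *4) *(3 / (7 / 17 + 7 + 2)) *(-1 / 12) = 17 / 160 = 0.11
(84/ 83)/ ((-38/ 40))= -1680/ 1577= -1.07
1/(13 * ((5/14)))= 0.22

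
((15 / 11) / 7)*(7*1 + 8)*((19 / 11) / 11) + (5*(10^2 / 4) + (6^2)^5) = 563364530692 / 9317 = 60466301.46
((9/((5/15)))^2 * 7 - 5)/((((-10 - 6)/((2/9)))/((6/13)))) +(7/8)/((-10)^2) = -1019327/31200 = -32.67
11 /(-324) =-11 /324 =-0.03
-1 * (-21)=21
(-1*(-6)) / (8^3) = 3 / 256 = 0.01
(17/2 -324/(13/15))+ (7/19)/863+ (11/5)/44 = -1557336049/4263220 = -365.30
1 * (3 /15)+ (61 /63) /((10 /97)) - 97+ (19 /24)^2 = -86.78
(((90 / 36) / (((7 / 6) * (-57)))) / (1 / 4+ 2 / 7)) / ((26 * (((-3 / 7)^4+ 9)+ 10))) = -2401 / 16931850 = -0.00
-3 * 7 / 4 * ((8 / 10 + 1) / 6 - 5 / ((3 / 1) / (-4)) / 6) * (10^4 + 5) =-592963 / 8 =-74120.38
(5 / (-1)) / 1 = -5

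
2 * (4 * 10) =80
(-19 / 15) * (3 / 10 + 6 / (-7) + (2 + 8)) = -12559 / 1050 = -11.96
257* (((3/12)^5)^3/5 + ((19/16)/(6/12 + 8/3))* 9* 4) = 18626736292097/5368709120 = 3469.50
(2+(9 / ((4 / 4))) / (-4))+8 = 31 / 4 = 7.75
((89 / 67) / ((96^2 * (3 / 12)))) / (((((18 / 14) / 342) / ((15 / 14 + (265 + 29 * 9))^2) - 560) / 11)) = -1012817772241 / 89432202413127168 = -0.00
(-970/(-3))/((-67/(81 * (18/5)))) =-94284/67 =-1407.22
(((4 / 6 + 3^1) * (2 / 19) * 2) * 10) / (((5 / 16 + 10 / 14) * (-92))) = -2464 / 30153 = -0.08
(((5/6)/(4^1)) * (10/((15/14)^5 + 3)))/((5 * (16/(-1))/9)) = -84035/1581898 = -0.05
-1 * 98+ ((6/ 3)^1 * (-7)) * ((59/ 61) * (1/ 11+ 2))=-84756/ 671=-126.31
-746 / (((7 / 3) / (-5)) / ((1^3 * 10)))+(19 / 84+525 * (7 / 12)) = 342136 / 21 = 16292.19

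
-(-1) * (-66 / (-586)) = 0.11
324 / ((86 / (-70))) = -11340 / 43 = -263.72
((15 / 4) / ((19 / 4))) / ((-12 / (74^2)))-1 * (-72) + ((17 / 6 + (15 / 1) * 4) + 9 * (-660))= -702859 / 114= -6165.43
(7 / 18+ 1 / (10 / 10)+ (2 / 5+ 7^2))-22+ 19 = 4301 / 90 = 47.79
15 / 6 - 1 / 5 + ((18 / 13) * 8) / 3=779 / 130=5.99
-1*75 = -75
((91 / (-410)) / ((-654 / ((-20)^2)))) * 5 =9100 / 13407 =0.68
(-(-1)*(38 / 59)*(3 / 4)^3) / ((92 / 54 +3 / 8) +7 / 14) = 13851 / 131452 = 0.11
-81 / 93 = -27 / 31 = -0.87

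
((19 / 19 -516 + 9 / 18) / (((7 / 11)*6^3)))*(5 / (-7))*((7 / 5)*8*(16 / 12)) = 1078 / 27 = 39.93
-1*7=-7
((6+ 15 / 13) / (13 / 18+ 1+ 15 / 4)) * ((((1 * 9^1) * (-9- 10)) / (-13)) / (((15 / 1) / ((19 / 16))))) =906471 / 665860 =1.36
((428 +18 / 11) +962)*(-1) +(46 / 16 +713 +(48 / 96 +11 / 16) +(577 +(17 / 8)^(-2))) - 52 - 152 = -15327989 / 50864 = -301.35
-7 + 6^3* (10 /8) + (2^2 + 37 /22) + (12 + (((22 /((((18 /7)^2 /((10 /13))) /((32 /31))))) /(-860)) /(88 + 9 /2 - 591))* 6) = 280.68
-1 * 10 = -10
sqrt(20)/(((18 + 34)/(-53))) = -53 * sqrt(5)/26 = -4.56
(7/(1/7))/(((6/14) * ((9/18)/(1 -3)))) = -1372/3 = -457.33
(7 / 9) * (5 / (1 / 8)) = 280 / 9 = 31.11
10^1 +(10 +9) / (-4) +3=33 / 4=8.25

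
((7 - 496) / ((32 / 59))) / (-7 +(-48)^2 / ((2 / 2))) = -28851 / 73504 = -0.39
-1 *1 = -1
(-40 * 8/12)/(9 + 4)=-80/39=-2.05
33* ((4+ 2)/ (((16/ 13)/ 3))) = 3861/ 8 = 482.62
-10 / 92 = -5 / 46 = -0.11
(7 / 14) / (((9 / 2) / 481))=481 / 9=53.44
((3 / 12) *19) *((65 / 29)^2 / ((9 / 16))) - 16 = 199996 / 7569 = 26.42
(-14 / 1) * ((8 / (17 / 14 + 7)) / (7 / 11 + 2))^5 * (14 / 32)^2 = -7605673704251392 / 412552469650334375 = -0.02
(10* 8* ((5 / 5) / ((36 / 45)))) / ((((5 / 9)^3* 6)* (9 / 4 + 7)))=1944 / 185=10.51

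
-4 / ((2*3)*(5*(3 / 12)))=-8 / 15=-0.53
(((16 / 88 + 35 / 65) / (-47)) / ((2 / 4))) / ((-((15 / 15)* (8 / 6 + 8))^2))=927 / 2634632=0.00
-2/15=-0.13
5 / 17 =0.29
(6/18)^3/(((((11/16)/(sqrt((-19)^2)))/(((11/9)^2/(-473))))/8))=-2432/94041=-0.03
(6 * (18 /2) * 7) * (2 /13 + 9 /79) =103950 /1027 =101.22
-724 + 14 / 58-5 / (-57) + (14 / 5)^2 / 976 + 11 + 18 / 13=-93236416139 / 131082900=-711.28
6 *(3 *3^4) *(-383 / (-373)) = 558414 / 373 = 1497.09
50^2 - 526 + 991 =2965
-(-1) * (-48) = -48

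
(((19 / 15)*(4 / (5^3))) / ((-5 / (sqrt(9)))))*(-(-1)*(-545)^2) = -902956 / 125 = -7223.65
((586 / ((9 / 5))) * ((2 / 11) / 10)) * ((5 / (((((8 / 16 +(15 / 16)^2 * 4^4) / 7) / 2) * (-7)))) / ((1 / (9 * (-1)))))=11720 / 4961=2.36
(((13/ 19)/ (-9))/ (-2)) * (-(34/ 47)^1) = -221/ 8037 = -0.03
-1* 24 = -24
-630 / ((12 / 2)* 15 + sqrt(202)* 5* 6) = 63 / 193 - 21* sqrt(202) / 193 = -1.22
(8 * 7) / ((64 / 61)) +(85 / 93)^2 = 54.21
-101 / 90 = -1.12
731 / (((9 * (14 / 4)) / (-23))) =-33626 / 63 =-533.75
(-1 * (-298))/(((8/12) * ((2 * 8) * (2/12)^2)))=4023/4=1005.75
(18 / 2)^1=9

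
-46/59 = -0.78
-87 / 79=-1.10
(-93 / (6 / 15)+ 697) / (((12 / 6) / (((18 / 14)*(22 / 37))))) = 91971 / 518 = 177.55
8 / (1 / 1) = 8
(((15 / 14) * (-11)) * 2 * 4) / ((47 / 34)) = -22440 / 329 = -68.21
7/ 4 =1.75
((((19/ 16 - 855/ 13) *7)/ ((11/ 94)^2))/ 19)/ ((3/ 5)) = -54661705/ 18876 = -2895.83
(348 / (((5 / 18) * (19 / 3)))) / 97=18792 / 9215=2.04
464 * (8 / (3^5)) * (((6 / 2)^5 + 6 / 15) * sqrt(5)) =4517504 * sqrt(5) / 1215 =8313.95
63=63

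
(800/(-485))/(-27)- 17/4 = -43883/10476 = -4.19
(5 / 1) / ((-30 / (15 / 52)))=-5 / 104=-0.05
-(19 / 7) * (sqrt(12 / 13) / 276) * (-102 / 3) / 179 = 323 * sqrt(39) / 1123941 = 0.00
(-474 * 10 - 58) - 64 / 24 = -14402 / 3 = -4800.67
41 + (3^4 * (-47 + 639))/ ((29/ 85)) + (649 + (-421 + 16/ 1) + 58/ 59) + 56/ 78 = 9397823191/ 66729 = 140835.67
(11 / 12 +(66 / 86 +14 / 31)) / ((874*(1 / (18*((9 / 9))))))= 102489 / 2330084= 0.04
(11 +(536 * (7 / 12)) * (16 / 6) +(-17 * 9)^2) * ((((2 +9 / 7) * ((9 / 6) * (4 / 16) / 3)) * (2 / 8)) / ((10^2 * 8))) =1255133 / 403200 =3.11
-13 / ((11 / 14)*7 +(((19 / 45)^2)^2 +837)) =-106616250 / 6909813767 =-0.02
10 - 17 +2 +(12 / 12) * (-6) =-11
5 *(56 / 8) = 35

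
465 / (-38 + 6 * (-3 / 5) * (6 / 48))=-9300 / 769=-12.09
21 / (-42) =-1 / 2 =-0.50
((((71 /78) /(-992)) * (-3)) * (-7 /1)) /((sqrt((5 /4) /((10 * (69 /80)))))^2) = -34293 /257920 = -0.13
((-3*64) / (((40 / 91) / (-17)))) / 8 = 4641 / 5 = 928.20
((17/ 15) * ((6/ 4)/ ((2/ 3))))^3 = 132651/ 8000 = 16.58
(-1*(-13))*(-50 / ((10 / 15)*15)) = -65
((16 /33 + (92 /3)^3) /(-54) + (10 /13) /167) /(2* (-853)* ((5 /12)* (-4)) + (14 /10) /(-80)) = -0.19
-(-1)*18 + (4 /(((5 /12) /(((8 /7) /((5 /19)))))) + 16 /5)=11006 /175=62.89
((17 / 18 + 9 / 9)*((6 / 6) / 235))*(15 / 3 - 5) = 0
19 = 19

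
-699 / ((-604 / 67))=46833 / 604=77.54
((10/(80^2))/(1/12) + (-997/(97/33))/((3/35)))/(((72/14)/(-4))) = 429904363/139680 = 3077.78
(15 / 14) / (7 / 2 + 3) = 15 / 91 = 0.16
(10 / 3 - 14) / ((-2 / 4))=64 / 3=21.33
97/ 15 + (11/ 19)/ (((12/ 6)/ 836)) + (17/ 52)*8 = 48961/ 195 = 251.08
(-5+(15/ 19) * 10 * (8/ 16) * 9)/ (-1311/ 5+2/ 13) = -37700/ 323627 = -0.12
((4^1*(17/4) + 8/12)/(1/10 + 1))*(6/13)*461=488660/143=3417.20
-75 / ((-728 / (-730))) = -27375 / 364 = -75.21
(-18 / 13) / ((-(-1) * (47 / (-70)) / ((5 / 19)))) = 6300 / 11609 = 0.54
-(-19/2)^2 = -361/4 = -90.25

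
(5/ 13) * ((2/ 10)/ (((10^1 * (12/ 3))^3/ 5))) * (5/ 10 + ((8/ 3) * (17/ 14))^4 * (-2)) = -85331023/ 64723276800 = -0.00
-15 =-15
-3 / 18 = -1 / 6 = -0.17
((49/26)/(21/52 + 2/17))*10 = 16660/461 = 36.14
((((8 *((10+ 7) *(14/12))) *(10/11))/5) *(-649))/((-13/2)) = 112336/39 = 2880.41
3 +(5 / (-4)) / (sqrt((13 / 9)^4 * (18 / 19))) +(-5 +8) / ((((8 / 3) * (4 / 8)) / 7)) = 75 / 4 - 135 * sqrt(38) / 1352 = 18.13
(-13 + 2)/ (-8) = 11/ 8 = 1.38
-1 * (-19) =19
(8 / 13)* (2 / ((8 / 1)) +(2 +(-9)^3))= -5814 / 13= -447.23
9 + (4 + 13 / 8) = 14.62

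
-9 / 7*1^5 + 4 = 19 / 7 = 2.71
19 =19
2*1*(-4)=-8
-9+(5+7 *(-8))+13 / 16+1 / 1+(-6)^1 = -1027 / 16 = -64.19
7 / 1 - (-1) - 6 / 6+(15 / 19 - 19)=-213 / 19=-11.21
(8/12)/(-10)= -1/15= -0.07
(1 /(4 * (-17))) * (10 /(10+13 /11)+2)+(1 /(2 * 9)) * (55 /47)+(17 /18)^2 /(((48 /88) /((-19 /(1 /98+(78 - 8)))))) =-92050912513 /218466233028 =-0.42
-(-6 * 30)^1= 180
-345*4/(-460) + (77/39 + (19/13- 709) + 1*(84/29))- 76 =-877280/1131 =-775.67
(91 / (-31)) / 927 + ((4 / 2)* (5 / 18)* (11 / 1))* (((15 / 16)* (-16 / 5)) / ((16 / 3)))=-3.44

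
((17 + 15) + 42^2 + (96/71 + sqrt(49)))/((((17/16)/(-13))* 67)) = -26646672/80869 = -329.50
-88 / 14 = -44 / 7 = -6.29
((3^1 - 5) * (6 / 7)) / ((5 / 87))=-1044 / 35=-29.83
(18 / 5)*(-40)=-144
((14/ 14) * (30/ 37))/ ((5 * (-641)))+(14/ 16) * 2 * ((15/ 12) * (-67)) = -55616461/ 379472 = -146.56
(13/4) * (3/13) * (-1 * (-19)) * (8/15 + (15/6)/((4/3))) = 5491/160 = 34.32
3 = 3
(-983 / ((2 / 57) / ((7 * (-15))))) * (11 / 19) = 3406095 / 2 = 1703047.50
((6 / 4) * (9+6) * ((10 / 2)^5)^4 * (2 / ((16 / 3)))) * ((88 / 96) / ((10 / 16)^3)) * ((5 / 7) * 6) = 90637207031250000 / 7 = 12948172433035714.29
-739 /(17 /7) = -5173 /17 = -304.29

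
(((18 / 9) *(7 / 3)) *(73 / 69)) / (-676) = -511 / 69966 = -0.01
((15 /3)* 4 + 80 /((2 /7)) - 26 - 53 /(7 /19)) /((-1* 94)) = -911 /658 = -1.38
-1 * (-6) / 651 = 2 / 217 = 0.01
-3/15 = -1/5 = -0.20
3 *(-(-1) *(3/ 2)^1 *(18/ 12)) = 27/ 4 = 6.75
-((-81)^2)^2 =-43046721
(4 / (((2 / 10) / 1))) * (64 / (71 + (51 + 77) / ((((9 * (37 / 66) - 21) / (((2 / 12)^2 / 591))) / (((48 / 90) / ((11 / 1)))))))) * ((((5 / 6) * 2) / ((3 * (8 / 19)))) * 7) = 331075836000 / 1988321473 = 166.51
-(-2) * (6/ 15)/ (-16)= -0.05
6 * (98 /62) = 294 /31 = 9.48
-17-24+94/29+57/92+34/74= -3620863/98716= -36.68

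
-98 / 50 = -49 / 25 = -1.96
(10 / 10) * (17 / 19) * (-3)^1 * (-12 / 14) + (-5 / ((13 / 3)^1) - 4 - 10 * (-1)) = 12357 / 1729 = 7.15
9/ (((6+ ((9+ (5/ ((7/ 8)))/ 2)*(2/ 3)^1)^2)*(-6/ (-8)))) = 2646/ 15101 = 0.18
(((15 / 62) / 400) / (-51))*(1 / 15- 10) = 149 / 1264800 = 0.00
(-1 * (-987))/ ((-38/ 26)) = -12831/ 19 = -675.32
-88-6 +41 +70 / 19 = -937 / 19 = -49.32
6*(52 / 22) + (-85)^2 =79631 / 11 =7239.18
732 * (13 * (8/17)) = 4478.12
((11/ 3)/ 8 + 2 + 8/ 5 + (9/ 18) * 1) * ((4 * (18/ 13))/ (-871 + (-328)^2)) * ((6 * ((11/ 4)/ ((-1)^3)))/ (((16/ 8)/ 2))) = -6017/ 1541410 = -0.00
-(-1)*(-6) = -6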